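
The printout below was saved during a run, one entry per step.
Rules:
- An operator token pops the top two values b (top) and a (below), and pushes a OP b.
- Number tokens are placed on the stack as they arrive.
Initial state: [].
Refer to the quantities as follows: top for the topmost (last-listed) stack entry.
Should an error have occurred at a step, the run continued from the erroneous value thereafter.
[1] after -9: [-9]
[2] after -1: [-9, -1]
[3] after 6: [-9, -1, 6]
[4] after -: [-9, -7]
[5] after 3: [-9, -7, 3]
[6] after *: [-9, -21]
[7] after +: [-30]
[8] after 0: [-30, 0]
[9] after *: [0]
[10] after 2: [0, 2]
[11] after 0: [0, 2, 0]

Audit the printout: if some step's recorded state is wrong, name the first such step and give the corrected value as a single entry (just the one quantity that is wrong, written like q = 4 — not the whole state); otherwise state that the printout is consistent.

no error

Recomputing the run from the initial state:
step 1: [-9]
step 2: [-9, -1]
step 3: [-9, -1, 6]
step 4: [-9, -7]
step 5: [-9, -7, 3]
step 6: [-9, -21]
step 7: [-30]
step 8: [-30, 0]
step 9: [0]
step 10: [0, 2]
step 11: [0, 2, 0]
This matches the printout at every step.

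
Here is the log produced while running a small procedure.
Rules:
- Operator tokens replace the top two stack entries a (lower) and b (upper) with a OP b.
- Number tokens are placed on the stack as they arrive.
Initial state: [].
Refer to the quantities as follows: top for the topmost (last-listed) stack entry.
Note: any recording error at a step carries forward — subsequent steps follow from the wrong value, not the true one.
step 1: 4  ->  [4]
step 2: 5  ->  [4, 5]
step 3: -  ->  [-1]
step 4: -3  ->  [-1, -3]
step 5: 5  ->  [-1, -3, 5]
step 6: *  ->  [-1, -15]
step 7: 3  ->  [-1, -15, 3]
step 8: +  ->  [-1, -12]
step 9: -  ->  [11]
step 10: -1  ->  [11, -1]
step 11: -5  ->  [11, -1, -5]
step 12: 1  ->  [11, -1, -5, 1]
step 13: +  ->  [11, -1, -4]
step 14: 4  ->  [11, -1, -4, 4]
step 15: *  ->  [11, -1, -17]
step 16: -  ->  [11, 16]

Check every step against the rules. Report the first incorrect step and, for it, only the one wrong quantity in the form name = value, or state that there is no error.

Step 1: push 4: top = 4 — same as recorded.
Step 2: push 5: top = 5 — exactly as logged.
Step 3: 4 - 5 = -1 — no discrepancy.
Step 4: push -3: top = -3 — agrees with the log.
Step 5: push 5: top = 5 — no discrepancy.
Step 6: -3 * 5 = -15 — verified.
Step 7: push 3: top = 3 — checks out.
Step 8: -15 + 3 = -12 — checks out.
Step 9: -1 - -12 = 11 — confirmed correct.
Step 10: push -1: top = -1 — verified.
Step 11: push -5: top = -5 — no discrepancy.
Step 12: push 1: top = 1 — consistent with the log.
Step 13: -5 + 1 = -4 — same as recorded.
Step 14: push 4: top = 4 — exactly as logged.
Step 15: -4 * 4 = -16 — the entry is off here.
Step 15 is the first one off; corrected, top = -16.

step 15, top = -16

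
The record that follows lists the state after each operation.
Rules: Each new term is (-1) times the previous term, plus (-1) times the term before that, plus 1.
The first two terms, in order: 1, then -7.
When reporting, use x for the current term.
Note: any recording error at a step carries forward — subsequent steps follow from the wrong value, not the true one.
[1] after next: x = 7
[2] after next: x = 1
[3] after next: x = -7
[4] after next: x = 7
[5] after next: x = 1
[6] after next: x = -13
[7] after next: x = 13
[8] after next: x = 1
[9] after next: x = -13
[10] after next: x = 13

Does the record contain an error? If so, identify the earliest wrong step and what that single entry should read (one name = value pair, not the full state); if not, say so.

step 6, x = -7

Step 1: x = -1*(-7) + (-1)*(1) + (1) = 7 — confirmed correct.
Step 2: x = -1*(7) + (-1)*(-7) + (1) = 1 — in agreement.
Step 3: x = -1*(1) + (-1)*(7) + (1) = -7 — in agreement.
Step 4: x = -1*(-7) + (-1)*(1) + (1) = 7 — matches.
Step 5: x = -1*(7) + (-1)*(-7) + (1) = 1 — checks out.
Step 6: x = -1*(1) + (-1)*(7) + (1) = -7 — this is not what the record shows.
First incorrect step: 6; the correct value is x = -7.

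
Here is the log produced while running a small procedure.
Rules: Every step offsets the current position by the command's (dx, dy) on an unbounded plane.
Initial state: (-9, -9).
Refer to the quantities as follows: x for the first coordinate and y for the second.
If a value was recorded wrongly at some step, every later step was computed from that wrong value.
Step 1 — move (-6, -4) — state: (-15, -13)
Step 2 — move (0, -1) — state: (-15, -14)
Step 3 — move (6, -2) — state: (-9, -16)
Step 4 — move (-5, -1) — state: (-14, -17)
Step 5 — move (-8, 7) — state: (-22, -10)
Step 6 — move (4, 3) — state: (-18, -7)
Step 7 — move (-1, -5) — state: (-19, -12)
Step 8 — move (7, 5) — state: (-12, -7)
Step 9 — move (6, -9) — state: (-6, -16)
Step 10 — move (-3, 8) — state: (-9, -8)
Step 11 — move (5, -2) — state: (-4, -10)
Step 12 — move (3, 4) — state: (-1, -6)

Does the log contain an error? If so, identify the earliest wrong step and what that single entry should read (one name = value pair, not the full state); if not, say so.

Recomputing the run from the initial state:
step 1: x = -15, y = -13
step 2: x = -15, y = -14
step 3: x = -9, y = -16
step 4: x = -14, y = -17
step 5: x = -22, y = -10
step 6: x = -18, y = -7
step 7: x = -19, y = -12
step 8: x = -12, y = -7
step 9: x = -6, y = -16
step 10: x = -9, y = -8
step 11: x = -4, y = -10
step 12: x = -1, y = -6
This matches the log at every step.

no error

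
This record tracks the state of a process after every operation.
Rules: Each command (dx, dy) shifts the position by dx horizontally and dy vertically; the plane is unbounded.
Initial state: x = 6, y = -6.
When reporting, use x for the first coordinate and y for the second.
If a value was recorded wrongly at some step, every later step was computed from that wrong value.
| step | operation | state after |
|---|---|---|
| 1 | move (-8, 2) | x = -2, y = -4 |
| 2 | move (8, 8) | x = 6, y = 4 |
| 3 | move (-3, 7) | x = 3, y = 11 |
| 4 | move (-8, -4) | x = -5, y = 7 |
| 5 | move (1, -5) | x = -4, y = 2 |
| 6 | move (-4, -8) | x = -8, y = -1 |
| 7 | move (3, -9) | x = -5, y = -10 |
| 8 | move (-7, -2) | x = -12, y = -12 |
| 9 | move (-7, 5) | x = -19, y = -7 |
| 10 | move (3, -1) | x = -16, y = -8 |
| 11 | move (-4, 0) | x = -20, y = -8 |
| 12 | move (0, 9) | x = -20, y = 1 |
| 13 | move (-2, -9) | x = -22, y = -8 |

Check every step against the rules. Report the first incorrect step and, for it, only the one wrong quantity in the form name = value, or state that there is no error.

step 6, y = -6

step 1: x = 6 + (-8) = -2, y = -6 + (2) = -4 -> no discrepancy
step 2: x = -2 + (8) = 6, y = -4 + (8) = 4 -> exactly as logged
step 3: x = 6 + (-3) = 3, y = 4 + (7) = 11 -> same as recorded
step 4: x = 3 + (-8) = -5, y = 11 + (-4) = 7 -> same as recorded
step 5: x = -5 + (1) = -4, y = 7 + (-5) = 2 -> confirmed correct
step 6: x = -4 + (-4) = -8, y = 2 + (-8) = -6 -> first mismatch against the record
That makes step 6 the first incorrect line — y = -6 is what it should show.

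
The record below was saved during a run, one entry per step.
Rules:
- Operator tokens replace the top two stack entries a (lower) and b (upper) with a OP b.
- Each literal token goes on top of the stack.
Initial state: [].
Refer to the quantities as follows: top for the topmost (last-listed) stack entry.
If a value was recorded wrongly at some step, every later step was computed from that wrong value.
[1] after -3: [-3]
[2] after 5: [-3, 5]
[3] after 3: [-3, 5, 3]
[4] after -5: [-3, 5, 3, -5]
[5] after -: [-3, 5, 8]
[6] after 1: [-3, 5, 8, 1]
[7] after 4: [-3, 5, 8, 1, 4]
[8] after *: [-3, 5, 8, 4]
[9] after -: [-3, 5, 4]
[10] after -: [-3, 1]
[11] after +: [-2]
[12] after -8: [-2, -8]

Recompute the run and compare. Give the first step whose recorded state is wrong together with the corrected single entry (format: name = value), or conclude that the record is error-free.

step 1: push -3: top = -3 -> consistent with the record
step 2: push 5: top = 5 -> confirmed correct
step 3: push 3: top = 3 -> confirmed correct
step 4: push -5: top = -5 -> confirmed correct
step 5: 3 - -5 = 8 -> agrees with the record
step 6: push 1: top = 1 -> in agreement
step 7: push 4: top = 4 -> verified
step 8: 1 * 4 = 4 -> no discrepancy
step 9: 8 - 4 = 4 -> confirmed correct
step 10: 5 - 4 = 1 -> checks out
step 11: -3 + 1 = -2 -> matches
step 12: push -8: top = -8 -> agrees with the record
All entries verified; no error found.

no error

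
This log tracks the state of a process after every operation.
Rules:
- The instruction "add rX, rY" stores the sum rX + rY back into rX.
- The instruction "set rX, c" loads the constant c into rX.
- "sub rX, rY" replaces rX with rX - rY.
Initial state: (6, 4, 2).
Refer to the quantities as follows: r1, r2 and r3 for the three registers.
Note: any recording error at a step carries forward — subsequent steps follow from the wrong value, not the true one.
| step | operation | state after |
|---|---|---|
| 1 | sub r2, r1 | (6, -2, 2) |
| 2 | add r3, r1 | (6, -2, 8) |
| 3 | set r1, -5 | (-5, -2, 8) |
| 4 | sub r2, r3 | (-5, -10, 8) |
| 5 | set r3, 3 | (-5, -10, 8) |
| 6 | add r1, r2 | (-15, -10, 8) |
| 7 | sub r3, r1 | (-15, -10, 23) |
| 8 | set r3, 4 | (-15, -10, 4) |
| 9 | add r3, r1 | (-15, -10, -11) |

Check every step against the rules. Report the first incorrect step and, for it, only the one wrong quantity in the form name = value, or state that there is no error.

Recomputing the run from the initial state:
step 1: r1 = 6, r2 = -2, r3 = 2
step 2: r1 = 6, r2 = -2, r3 = 8
step 3: r1 = -5, r2 = -2, r3 = 8
step 4: r1 = -5, r2 = -10, r3 = 8
step 5: r1 = -5, r2 = -10, r3 = 3
step 6: r1 = -15, r2 = -10, r3 = 3
step 7: r1 = -15, r2 = -10, r3 = 18
step 8: r1 = -15, r2 = -10, r3 = 4
step 9: r1 = -15, r2 = -10, r3 = -11
The first disagreement with the log is at step 5, where the value should be r3 = 3.

step 5, r3 = 3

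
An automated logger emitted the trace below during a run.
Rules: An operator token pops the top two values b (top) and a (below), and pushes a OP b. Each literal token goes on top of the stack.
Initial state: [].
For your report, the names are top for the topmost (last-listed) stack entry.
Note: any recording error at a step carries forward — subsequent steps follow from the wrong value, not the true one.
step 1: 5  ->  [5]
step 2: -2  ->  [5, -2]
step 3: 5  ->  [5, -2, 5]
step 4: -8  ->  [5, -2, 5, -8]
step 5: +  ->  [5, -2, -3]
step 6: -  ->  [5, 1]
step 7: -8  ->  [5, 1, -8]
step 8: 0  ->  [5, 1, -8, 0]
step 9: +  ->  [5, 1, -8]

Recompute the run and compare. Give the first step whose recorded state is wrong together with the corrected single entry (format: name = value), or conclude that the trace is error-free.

1. push 5: top = 5 (verified)
2. push -2: top = -2 (matches)
3. push 5: top = 5 (in agreement)
4. push -8: top = -8 (consistent with the trace)
5. 5 + -8 = -3 (in agreement)
6. -2 - -3 = 1 (in agreement)
7. push -8: top = -8 (consistent with the trace)
8. push 0: top = 0 (checks out)
9. -8 + 0 = -8 (no discrepancy)
All steps check out; nothing to correct.

no error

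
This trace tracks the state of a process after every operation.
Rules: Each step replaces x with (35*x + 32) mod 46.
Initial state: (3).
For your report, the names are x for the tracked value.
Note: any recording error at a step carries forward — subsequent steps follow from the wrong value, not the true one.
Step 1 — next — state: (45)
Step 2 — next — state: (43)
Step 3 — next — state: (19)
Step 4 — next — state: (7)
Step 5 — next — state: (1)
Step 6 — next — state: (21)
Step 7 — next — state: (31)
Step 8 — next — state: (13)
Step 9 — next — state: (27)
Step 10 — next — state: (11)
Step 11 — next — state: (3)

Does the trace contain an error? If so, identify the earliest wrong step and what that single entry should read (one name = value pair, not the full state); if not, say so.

no error

Recomputing the run from the initial state:
step 1: x = 45
step 2: x = 43
step 3: x = 19
step 4: x = 7
step 5: x = 1
step 6: x = 21
step 7: x = 31
step 8: x = 13
step 9: x = 27
step 10: x = 11
step 11: x = 3
This matches the trace at every step.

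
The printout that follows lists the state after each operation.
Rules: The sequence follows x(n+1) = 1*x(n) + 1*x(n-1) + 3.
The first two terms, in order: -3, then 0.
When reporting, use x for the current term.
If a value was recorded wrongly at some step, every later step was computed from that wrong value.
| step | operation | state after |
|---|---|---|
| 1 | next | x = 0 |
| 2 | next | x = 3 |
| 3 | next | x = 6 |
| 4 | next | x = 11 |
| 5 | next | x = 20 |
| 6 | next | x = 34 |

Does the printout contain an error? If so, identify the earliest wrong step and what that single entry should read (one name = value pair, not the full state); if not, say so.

step 4, x = 12

Recomputing the run from the initial state:
step 1: x = 0
step 2: x = 3
step 3: x = 6
step 4: x = 12
step 5: x = 21
step 6: x = 36
The first disagreement with the printout is at step 4, where the value should be x = 12.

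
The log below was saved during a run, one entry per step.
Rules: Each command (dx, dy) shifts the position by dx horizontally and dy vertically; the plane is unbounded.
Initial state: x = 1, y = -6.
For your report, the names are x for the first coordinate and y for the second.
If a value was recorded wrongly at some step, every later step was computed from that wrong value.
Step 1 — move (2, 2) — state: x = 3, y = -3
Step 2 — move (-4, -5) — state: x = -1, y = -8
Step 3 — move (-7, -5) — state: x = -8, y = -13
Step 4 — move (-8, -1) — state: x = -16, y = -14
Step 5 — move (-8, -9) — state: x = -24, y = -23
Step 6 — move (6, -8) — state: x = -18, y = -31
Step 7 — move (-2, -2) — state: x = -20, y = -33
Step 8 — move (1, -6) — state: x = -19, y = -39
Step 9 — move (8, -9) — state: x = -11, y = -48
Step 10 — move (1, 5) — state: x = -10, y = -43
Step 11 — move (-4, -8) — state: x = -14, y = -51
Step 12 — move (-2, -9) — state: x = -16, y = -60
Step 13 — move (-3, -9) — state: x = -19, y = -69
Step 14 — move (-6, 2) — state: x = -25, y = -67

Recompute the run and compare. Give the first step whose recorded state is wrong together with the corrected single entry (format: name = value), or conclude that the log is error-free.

1. x = 1 + (2) = 3, y = -6 + (2) = -4 (the log has a different value)
So the first discrepancy is step 1, where the right value is y = -4.

step 1, y = -4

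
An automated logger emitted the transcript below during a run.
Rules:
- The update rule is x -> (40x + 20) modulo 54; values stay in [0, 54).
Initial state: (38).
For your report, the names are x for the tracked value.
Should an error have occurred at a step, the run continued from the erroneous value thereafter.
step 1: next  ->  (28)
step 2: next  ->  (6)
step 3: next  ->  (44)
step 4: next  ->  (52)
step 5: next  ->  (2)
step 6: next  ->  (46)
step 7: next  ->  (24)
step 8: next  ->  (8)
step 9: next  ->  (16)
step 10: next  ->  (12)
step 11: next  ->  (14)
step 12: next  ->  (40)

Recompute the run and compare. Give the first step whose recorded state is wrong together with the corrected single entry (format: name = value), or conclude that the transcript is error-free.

step 5, x = 48

step 1: x = (40*38 + 20) mod 54 = 28 -> confirmed correct
step 2: x = (40*28 + 20) mod 54 = 6 -> checks out
step 3: x = (40*6 + 20) mod 54 = 44 -> exactly as logged
step 4: x = (40*44 + 20) mod 54 = 52 -> same as recorded
step 5: x = (40*52 + 20) mod 54 = 48 -> first mismatch against the transcript
Step 5 is the first one off; corrected, x = 48.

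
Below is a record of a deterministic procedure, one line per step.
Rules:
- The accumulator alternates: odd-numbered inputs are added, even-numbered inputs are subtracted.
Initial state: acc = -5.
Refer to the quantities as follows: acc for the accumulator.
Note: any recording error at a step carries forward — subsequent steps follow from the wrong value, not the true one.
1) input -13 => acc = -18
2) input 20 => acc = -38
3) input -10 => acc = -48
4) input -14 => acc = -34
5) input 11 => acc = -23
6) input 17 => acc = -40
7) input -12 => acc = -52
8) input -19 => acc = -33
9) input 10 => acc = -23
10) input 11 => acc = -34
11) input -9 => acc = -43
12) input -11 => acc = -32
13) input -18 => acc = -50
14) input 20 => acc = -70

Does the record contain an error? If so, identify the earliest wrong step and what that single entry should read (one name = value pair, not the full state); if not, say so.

no error

1. acc = -5 + -13 = -18 (same as recorded)
2. acc = -18 - 20 = -38 (no discrepancy)
3. acc = -38 + -10 = -48 (same as recorded)
4. acc = -48 - -14 = -34 (exactly as logged)
5. acc = -34 + 11 = -23 (consistent with the record)
6. acc = -23 - 17 = -40 (verified)
7. acc = -40 + -12 = -52 (consistent with the record)
8. acc = -52 - -19 = -33 (confirmed correct)
9. acc = -33 + 10 = -23 (matches)
10. acc = -23 - 11 = -34 (consistent with the record)
11. acc = -34 + -9 = -43 (confirmed correct)
12. acc = -43 - -11 = -32 (in agreement)
13. acc = -32 + -18 = -50 (agrees with the record)
14. acc = -50 - 20 = -70 (agrees with the record)
The whole run recomputes cleanly — no discrepancies.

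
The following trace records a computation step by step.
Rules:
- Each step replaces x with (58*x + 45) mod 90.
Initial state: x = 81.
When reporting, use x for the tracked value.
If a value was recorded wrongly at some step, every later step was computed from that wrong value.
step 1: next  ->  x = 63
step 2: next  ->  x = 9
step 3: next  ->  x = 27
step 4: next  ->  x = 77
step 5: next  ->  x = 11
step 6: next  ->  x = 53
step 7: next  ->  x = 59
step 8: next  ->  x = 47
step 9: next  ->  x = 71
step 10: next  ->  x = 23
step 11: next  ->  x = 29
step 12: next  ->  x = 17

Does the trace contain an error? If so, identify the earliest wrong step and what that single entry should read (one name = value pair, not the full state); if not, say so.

Step 1: x = (58*81 + 45) mod 90 = 63 — agrees with the trace.
Step 2: x = (58*63 + 45) mod 90 = 9 — agrees with the trace.
Step 3: x = (58*9 + 45) mod 90 = 27 — confirmed correct.
Step 4: x = (58*27 + 45) mod 90 = 81 — not what was recorded.
First deviation found at step 4; the corrected entry is x = 81.

step 4, x = 81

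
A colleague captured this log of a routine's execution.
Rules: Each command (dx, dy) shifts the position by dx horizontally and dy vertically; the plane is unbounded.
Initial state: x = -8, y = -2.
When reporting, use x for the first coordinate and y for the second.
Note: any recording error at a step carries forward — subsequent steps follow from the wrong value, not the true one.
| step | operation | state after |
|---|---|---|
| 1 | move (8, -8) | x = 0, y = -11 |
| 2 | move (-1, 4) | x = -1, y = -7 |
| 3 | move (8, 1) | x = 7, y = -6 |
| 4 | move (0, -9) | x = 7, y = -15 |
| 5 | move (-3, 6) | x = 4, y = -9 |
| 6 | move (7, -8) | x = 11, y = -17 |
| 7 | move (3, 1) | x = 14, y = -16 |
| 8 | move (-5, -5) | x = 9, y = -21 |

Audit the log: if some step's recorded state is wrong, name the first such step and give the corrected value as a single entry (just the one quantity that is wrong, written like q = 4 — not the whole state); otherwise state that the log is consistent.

Recomputing the run from the initial state:
step 1: x = 0, y = -10
step 2: x = -1, y = -6
step 3: x = 7, y = -5
step 4: x = 7, y = -14
step 5: x = 4, y = -8
step 6: x = 11, y = -16
step 7: x = 14, y = -15
step 8: x = 9, y = -20
The first disagreement with the log is at step 1, where the value should be y = -10.

step 1, y = -10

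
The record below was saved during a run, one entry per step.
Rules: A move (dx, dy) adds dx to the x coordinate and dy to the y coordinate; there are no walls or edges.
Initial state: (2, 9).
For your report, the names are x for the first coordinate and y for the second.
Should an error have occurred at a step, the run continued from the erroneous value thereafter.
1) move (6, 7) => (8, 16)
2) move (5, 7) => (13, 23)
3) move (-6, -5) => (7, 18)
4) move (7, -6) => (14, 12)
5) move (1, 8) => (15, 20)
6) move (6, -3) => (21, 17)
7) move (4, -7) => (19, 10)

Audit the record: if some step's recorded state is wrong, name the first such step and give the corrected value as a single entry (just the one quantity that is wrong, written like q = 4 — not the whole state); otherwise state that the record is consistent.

step 7, x = 25

step 1: x = 2 + (6) = 8, y = 9 + (7) = 16 -> checks out
step 2: x = 8 + (5) = 13, y = 16 + (7) = 23 -> exactly as logged
step 3: x = 13 + (-6) = 7, y = 23 + (-5) = 18 -> no discrepancy
step 4: x = 7 + (7) = 14, y = 18 + (-6) = 12 -> agrees with the record
step 5: x = 14 + (1) = 15, y = 12 + (8) = 20 -> matches
step 6: x = 15 + (6) = 21, y = 20 + (-3) = 17 -> in agreement
step 7: x = 21 + (4) = 25, y = 17 + (-7) = 10 -> the record has a different value
So the first discrepancy is step 7, where the right value is x = 25.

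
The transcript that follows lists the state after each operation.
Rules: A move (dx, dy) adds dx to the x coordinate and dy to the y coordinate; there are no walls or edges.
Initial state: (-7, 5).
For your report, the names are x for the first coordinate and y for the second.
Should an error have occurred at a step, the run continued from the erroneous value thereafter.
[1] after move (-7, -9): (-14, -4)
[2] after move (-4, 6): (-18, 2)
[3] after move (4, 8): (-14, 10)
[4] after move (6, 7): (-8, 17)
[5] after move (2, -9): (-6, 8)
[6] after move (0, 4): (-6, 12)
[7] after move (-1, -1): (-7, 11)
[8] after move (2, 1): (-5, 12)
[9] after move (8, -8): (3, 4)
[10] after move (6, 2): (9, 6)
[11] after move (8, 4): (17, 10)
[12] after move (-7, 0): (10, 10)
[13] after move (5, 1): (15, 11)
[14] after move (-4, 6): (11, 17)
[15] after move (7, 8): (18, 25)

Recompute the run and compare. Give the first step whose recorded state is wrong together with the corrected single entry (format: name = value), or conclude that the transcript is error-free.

Recomputing the run from the initial state:
step 1: x = -14, y = -4
step 2: x = -18, y = 2
step 3: x = -14, y = 10
step 4: x = -8, y = 17
step 5: x = -6, y = 8
step 6: x = -6, y = 12
step 7: x = -7, y = 11
step 8: x = -5, y = 12
step 9: x = 3, y = 4
step 10: x = 9, y = 6
step 11: x = 17, y = 10
step 12: x = 10, y = 10
step 13: x = 15, y = 11
step 14: x = 11, y = 17
step 15: x = 18, y = 25
This matches the transcript at every step.

no error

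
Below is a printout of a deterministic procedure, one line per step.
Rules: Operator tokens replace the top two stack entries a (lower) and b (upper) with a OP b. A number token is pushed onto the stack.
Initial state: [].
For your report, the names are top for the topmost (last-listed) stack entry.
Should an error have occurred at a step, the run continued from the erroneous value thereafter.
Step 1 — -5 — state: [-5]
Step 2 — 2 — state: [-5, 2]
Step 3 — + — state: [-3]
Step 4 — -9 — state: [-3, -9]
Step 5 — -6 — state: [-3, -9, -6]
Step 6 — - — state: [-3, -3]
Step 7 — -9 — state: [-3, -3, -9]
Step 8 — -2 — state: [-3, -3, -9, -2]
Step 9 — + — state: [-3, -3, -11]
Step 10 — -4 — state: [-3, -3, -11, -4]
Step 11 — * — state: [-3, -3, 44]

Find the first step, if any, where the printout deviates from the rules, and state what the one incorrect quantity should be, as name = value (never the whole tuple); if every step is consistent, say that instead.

no error

Step 1: push -5: top = -5 — consistent with the printout.
Step 2: push 2: top = 2 — consistent with the printout.
Step 3: -5 + 2 = -3 — exactly as logged.
Step 4: push -9: top = -9 — matches.
Step 5: push -6: top = -6 — agrees with the printout.
Step 6: -9 - -6 = -3 — no discrepancy.
Step 7: push -9: top = -9 — in agreement.
Step 8: push -2: top = -2 — no discrepancy.
Step 9: -9 + -2 = -11 — in agreement.
Step 10: push -4: top = -4 — checks out.
Step 11: -11 * -4 = 44 — matches.
No step deviates from the rules.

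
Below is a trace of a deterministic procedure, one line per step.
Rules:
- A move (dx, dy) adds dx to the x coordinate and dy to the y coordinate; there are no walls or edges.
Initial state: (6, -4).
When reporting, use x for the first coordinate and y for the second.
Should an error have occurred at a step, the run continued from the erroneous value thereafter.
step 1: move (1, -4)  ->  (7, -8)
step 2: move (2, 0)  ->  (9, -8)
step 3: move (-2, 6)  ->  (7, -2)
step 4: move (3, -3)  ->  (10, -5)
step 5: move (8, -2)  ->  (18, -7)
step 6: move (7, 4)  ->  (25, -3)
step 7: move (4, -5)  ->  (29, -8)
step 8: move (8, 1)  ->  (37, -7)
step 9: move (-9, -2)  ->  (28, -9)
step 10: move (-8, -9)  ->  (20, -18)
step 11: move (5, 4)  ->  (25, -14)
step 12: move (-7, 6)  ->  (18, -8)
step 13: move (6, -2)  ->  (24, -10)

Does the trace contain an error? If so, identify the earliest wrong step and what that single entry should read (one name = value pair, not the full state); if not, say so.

Recomputing the run from the initial state:
step 1: x = 7, y = -8
step 2: x = 9, y = -8
step 3: x = 7, y = -2
step 4: x = 10, y = -5
step 5: x = 18, y = -7
step 6: x = 25, y = -3
step 7: x = 29, y = -8
step 8: x = 37, y = -7
step 9: x = 28, y = -9
step 10: x = 20, y = -18
step 11: x = 25, y = -14
step 12: x = 18, y = -8
step 13: x = 24, y = -10
This matches the trace at every step.

no error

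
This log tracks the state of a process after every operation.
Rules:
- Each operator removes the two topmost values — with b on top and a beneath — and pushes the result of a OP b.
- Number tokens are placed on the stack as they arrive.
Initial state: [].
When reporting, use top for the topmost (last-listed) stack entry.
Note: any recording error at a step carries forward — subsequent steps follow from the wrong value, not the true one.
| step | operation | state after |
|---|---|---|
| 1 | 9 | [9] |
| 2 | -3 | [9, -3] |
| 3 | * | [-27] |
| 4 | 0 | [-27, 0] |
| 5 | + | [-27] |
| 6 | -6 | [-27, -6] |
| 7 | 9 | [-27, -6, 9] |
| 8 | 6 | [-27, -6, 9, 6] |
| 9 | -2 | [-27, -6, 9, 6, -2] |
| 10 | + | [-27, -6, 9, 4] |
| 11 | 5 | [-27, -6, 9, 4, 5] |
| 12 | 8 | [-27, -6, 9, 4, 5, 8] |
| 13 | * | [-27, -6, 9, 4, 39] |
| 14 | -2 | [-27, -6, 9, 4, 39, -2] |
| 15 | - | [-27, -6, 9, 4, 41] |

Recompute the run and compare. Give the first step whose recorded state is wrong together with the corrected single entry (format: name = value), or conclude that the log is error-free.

1. push 9: top = 9 (in agreement)
2. push -3: top = -3 (checks out)
3. 9 * -3 = -27 (checks out)
4. push 0: top = 0 (in agreement)
5. -27 + 0 = -27 (no discrepancy)
6. push -6: top = -6 (agrees with the log)
7. push 9: top = 9 (same as recorded)
8. push 6: top = 6 (matches)
9. push -2: top = -2 (exactly as logged)
10. 6 + -2 = 4 (same as recorded)
11. push 5: top = 5 (no discrepancy)
12. push 8: top = 8 (checks out)
13. 5 * 8 = 40 (a discrepancy with the log)
The audit stops at step 13: the recorded entry is wrong and should be top = 40.

step 13, top = 40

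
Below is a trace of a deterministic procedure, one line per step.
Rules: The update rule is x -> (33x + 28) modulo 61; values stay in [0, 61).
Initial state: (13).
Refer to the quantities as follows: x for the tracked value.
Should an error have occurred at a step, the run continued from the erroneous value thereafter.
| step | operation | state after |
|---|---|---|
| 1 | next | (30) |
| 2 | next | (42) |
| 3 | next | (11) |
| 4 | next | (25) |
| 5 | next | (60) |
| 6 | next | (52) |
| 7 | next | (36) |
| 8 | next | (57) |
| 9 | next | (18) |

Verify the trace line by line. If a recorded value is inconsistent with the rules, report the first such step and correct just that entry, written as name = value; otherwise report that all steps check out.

1. x = (33*13 + 28) mod 61 = 30 (confirmed correct)
2. x = (33*30 + 28) mod 61 = 42 (agrees with the trace)
3. x = (33*42 + 28) mod 61 = 11 (checks out)
4. x = (33*11 + 28) mod 61 = 25 (checks out)
5. x = (33*25 + 28) mod 61 = 60 (confirmed correct)
6. x = (33*60 + 28) mod 61 = 56 (the recorded entry deviates here)
The audit stops at step 6: the recorded entry is wrong and should be x = 56.

step 6, x = 56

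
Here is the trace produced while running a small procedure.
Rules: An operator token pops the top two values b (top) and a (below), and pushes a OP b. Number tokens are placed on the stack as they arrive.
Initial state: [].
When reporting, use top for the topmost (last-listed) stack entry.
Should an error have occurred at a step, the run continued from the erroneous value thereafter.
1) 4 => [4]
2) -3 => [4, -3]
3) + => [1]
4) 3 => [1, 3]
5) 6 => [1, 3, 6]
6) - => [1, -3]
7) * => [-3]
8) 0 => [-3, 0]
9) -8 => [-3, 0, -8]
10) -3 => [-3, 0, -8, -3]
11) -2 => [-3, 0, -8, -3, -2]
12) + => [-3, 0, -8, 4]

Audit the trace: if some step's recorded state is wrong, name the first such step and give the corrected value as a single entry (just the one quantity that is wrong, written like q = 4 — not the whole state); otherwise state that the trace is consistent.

Recomputing the run from the initial state:
step 1: [4]
step 2: [4, -3]
step 3: [1]
step 4: [1, 3]
step 5: [1, 3, 6]
step 6: [1, -3]
step 7: [-3]
step 8: [-3, 0]
step 9: [-3, 0, -8]
step 10: [-3, 0, -8, -3]
step 11: [-3, 0, -8, -3, -2]
step 12: [-3, 0, -8, -5]
The first disagreement with the trace is at step 12, where the value should be top = -5.

step 12, top = -5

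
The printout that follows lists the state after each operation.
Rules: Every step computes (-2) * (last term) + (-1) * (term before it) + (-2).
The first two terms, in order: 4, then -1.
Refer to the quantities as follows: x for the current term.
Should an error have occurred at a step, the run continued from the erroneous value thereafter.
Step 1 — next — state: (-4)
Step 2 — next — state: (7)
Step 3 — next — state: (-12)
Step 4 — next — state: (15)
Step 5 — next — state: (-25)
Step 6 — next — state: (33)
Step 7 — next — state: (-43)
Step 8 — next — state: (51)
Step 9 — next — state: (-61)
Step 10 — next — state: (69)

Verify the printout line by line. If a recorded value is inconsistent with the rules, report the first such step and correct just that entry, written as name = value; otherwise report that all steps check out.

step 5, x = -20

Step 1: x = -2*(-1) + (-1)*(4) + (-2) = -4 — in agreement.
Step 2: x = -2*(-4) + (-1)*(-1) + (-2) = 7 — in agreement.
Step 3: x = -2*(7) + (-1)*(-4) + (-2) = -12 — agrees with the printout.
Step 4: x = -2*(-12) + (-1)*(7) + (-2) = 15 — same as recorded.
Step 5: x = -2*(15) + (-1)*(-12) + (-2) = -20 — first mismatch against the printout.
First incorrect step: 5; the correct value is x = -20.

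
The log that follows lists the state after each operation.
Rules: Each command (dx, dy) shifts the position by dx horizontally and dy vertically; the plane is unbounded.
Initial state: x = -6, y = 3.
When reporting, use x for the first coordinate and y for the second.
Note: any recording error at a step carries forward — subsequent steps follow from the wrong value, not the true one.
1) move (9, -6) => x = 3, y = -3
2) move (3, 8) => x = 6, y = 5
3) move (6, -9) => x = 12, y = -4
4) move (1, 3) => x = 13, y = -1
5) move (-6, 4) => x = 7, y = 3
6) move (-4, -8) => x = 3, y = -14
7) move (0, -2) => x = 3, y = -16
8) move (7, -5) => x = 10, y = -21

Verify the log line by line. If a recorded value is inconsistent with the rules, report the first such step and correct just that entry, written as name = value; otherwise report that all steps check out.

step 1: x = -6 + (9) = 3, y = 3 + (-6) = -3 -> exactly as logged
step 2: x = 3 + (3) = 6, y = -3 + (8) = 5 -> no discrepancy
step 3: x = 6 + (6) = 12, y = 5 + (-9) = -4 -> in agreement
step 4: x = 12 + (1) = 13, y = -4 + (3) = -1 -> in agreement
step 5: x = 13 + (-6) = 7, y = -1 + (4) = 3 -> same as recorded
step 6: x = 7 + (-4) = 3, y = 3 + (-8) = -5 -> the recorded entry deviates here
Conclusion: step 6 carries the first error; the entry should be y = -5.

step 6, y = -5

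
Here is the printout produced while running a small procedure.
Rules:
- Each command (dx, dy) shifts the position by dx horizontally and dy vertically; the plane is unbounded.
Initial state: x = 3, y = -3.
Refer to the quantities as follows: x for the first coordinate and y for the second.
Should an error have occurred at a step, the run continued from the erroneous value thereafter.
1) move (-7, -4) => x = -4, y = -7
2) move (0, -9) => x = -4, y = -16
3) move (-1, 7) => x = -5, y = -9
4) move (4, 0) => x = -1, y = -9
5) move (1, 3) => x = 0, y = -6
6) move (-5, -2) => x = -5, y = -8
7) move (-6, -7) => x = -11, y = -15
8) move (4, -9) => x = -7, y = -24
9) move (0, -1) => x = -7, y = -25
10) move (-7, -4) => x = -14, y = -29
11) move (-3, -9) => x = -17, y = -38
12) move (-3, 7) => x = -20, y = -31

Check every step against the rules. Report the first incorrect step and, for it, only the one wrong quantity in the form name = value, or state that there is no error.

1. x = 3 + (-7) = -4, y = -3 + (-4) = -7 (confirmed correct)
2. x = -4 + (0) = -4, y = -7 + (-9) = -16 (consistent with the printout)
3. x = -4 + (-1) = -5, y = -16 + (7) = -9 (agrees with the printout)
4. x = -5 + (4) = -1, y = -9 + (0) = -9 (confirmed correct)
5. x = -1 + (1) = 0, y = -9 + (3) = -6 (exactly as logged)
6. x = 0 + (-5) = -5, y = -6 + (-2) = -8 (verified)
7. x = -5 + (-6) = -11, y = -8 + (-7) = -15 (exactly as logged)
8. x = -11 + (4) = -7, y = -15 + (-9) = -24 (consistent with the printout)
9. x = -7 + (0) = -7, y = -24 + (-1) = -25 (matches)
10. x = -7 + (-7) = -14, y = -25 + (-4) = -29 (consistent with the printout)
11. x = -14 + (-3) = -17, y = -29 + (-9) = -38 (exactly as logged)
12. x = -17 + (-3) = -20, y = -38 + (7) = -31 (confirmed correct)
No step deviates from the rules.

no error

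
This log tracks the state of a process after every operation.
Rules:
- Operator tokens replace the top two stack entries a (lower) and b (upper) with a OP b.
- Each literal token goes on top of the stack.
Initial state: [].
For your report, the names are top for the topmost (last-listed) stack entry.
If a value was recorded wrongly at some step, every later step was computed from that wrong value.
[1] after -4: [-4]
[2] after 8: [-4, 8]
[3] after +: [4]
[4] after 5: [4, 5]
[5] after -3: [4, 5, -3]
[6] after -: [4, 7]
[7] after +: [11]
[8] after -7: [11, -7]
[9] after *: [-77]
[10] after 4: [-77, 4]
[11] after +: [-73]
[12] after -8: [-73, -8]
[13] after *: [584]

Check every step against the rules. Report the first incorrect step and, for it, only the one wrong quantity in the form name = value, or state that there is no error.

step 6, top = 8

Recomputing the run from the initial state:
step 1: [-4]
step 2: [-4, 8]
step 3: [4]
step 4: [4, 5]
step 5: [4, 5, -3]
step 6: [4, 8]
step 7: [12]
step 8: [12, -7]
step 9: [-84]
step 10: [-84, 4]
step 11: [-80]
step 12: [-80, -8]
step 13: [640]
The first disagreement with the log is at step 6, where the value should be top = 8.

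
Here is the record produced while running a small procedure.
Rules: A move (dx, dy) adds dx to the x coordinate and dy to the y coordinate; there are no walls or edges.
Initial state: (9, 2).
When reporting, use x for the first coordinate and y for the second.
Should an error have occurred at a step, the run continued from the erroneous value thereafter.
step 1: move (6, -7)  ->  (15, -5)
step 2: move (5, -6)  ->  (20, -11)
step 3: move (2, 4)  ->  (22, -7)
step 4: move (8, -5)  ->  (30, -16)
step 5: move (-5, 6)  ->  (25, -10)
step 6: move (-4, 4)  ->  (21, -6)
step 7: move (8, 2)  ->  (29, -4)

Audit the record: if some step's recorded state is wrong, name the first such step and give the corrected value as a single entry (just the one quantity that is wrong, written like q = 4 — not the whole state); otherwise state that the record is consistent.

Recomputing the run from the initial state:
step 1: x = 15, y = -5
step 2: x = 20, y = -11
step 3: x = 22, y = -7
step 4: x = 30, y = -12
step 5: x = 25, y = -6
step 6: x = 21, y = -2
step 7: x = 29, y = 0
The first disagreement with the record is at step 4, where the value should be y = -12.

step 4, y = -12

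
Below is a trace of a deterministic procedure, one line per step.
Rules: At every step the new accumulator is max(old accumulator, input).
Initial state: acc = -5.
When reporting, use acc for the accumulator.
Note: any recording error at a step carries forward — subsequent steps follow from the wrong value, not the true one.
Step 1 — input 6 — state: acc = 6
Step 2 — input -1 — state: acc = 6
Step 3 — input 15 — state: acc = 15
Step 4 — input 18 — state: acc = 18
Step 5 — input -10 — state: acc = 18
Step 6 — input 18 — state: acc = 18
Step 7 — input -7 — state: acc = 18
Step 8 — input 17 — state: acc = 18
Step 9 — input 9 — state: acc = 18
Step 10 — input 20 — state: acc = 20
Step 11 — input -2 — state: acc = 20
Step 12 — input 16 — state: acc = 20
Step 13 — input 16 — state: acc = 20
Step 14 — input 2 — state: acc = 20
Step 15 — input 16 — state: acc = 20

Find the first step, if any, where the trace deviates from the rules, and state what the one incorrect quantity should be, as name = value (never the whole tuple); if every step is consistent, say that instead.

no error

step 1: acc = max(-5, 6) = 6 -> matches
step 2: acc = max(6, -1) = 6 -> checks out
step 3: acc = max(6, 15) = 15 -> matches
step 4: acc = max(15, 18) = 18 -> checks out
step 5: acc = max(18, -10) = 18 -> consistent with the trace
step 6: acc = max(18, 18) = 18 -> same as recorded
step 7: acc = max(18, -7) = 18 -> matches
step 8: acc = max(18, 17) = 18 -> agrees with the trace
step 9: acc = max(18, 9) = 18 -> same as recorded
step 10: acc = max(18, 20) = 20 -> agrees with the trace
step 11: acc = max(20, -2) = 20 -> in agreement
step 12: acc = max(20, 16) = 20 -> matches
step 13: acc = max(20, 16) = 20 -> agrees with the trace
step 14: acc = max(20, 2) = 20 -> exactly as logged
step 15: acc = max(20, 16) = 20 -> consistent with the trace
No step deviates from the rules.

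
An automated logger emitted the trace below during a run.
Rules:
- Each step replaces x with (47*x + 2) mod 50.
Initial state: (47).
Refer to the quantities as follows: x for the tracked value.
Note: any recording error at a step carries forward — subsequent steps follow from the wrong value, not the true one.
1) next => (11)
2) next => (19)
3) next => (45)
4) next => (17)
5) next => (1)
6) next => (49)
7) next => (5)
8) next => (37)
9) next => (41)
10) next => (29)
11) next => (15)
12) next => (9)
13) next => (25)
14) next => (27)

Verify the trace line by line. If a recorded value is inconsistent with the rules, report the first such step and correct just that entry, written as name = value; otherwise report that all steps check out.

step 12, x = 7

Recomputing the run from the initial state:
step 1: x = 11
step 2: x = 19
step 3: x = 45
step 4: x = 17
step 5: x = 1
step 6: x = 49
step 7: x = 5
step 8: x = 37
step 9: x = 41
step 10: x = 29
step 11: x = 15
step 12: x = 7
step 13: x = 31
step 14: x = 9
The first disagreement with the trace is at step 12, where the value should be x = 7.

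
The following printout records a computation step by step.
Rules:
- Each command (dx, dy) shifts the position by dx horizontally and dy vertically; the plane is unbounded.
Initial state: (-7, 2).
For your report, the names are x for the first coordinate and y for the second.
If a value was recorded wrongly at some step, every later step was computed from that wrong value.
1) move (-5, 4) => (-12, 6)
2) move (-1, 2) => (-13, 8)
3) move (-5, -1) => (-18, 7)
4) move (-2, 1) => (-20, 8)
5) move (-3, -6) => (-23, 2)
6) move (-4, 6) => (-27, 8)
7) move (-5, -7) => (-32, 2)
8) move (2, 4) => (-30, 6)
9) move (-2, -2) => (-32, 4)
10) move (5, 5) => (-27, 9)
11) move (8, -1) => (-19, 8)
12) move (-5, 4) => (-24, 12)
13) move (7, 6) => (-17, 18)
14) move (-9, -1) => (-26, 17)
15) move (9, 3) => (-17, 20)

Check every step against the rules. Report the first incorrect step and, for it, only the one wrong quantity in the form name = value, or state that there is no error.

Recomputing the run from the initial state:
step 1: x = -12, y = 6
step 2: x = -13, y = 8
step 3: x = -18, y = 7
step 4: x = -20, y = 8
step 5: x = -23, y = 2
step 6: x = -27, y = 8
step 7: x = -32, y = 1
step 8: x = -30, y = 5
step 9: x = -32, y = 3
step 10: x = -27, y = 8
step 11: x = -19, y = 7
step 12: x = -24, y = 11
step 13: x = -17, y = 17
step 14: x = -26, y = 16
step 15: x = -17, y = 19
The first disagreement with the printout is at step 7, where the value should be y = 1.

step 7, y = 1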